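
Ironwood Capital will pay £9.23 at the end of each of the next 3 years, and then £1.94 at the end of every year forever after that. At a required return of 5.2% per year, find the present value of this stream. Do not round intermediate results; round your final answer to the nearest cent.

PV of 3-year annuity: £9.23 × [1 − (1+0.052)^−3] / 0.052 = 25.04168
Perpetuity value at year 3: £1.94 / 0.052 = 37.30769
PV of perpetuity: 37.30769 / (1+0.052)^3 = 32.04433
Total PV = 25.04168 + 32.04433 = 57.08601

£57.09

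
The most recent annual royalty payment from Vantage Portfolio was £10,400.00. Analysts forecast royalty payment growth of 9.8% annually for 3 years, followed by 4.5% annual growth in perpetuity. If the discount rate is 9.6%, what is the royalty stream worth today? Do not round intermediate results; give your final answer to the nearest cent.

£245580.77

D_1 = 11419.20000
D_2 = 12538.28160
D_3 = 13767.03320
Terminal value at year 3: TV = D_3×(1+g_2)/(r−g_2) = 14386.54969/0.051 = 282089.20962
P_0 = D_1/(1+r)^1 + D_2/(1+r)^2 + D_3/(1+r)^3 + TV/(1+r)^3
    = 10418.97810 + 10437.99084 + 10457.03826 + 214266.76444 = 245580.77164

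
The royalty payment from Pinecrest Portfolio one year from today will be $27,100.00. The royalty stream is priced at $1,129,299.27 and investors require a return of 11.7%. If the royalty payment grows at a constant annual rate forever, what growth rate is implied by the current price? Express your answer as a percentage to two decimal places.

9.30%

P = D₁/(r−g) ⇒ g = r − D₁/P = 0.117 − $27,100.00/$1,129,299.27 = 0.093003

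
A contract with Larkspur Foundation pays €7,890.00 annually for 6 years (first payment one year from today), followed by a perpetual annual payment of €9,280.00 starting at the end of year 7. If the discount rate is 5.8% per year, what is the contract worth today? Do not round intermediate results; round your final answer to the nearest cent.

PV of 6-year annuity: €7,890.00 × [1 − (1+0.058)^−6] / 0.058 = 39042.68627
Perpetuity value at year 6: €9,280.00 / 0.058 = 160000.00000
PV of perpetuity: 160000.00000 / (1+0.058)^6 = 114079.07116
Total PV = 39042.68627 + 114079.07116 = 153121.75743

€153121.76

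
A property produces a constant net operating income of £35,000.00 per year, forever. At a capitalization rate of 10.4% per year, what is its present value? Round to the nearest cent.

£336538.46

Level perpetuity: PV = C / r = £35,000.00 / 0.104 = £336,538.46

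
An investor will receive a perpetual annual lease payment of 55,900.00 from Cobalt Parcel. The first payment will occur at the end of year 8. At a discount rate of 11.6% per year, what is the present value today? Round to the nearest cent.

223513.86

Value at end of year 7: C / r = 55,900.00 / 0.116 = 481,896.5517
Discount to today: PV = 481,896.5517 / (1 + 0.116)^7 = 481,896.5517 / 2.156003 = 223,513.86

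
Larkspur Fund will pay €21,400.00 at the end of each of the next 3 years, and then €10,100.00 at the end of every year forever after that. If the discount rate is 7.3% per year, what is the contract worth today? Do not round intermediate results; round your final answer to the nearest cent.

€167849.14

PV of 3-year annuity: €21,400.00 × [1 − (1+0.073)^−3] / 0.073 = 55853.95835
Perpetuity value at year 3: €10,100.00 / 0.073 = 138356.16438
PV of perpetuity: 138356.16438 / (1+0.073)^3 = 111995.18404
Total PV = 55853.95835 + 111995.18404 = 167849.14239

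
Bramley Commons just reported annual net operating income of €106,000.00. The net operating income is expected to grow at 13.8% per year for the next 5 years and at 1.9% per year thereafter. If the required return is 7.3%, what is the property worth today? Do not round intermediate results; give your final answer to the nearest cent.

€3318562.39

D_1 = 120628.00000
D_2 = 137274.66400
D_3 = 156218.56763
D_4 = 177776.72997
D_5 = 202309.91870
Terminal value at year 5: TV = D_5×(1+g_2)/(r−g_2) = 206153.80716/0.054 = 3817663.09548
P_0 = D_1/(1+r)^1 + D_2/(1+r)^2 + D_3/(1+r)^3 + D_4/(1+r)^4 + D_5/(1+r)^5 + TV/(1+r)^5
    = 112421.24884 + 119231.48292 + 126454.26614 + 134114.58981 + 142238.95918 + 2684101.84083 = 3318562.38771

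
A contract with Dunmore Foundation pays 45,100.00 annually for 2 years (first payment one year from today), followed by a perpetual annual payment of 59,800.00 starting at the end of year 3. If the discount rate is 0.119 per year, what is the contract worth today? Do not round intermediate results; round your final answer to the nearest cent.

PV of 2-year annuity: 45,100.00 × [1 − (1+0.119)^−2] / 0.119 = 76321.57526
Perpetuity value at year 2: 59,800.00 / 0.119 = 502521.00840
PV of perpetuity: 502521.00840 / (1+0.119)^2 = 401322.99952
Total PV = 76321.57526 + 401322.99952 = 477644.57478

477644.57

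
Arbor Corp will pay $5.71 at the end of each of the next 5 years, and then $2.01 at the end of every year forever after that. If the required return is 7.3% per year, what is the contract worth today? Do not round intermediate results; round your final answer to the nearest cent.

$42.58

PV of 5-year annuity: $5.71 × [1 − (1+0.073)^−5] / 0.073 = 23.22526
Perpetuity value at year 5: $2.01 / 0.073 = 27.53425
PV of perpetuity: 27.53425 / (1+0.073)^5 = 19.35863
Total PV = 23.22526 + 19.35863 = 42.58389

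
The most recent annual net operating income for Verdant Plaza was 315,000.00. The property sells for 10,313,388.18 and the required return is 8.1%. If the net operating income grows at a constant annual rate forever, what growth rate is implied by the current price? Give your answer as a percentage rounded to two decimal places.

4.90%

P = D₀(1+g)/(r−g) ⇒ P(r−g) = D₀(1+g) ⇒ g(P+D₀) = P·r − D₀
g = (P·r − D₀)/(P + D₀) = (10,313,388.18×0.081 − 315,000.00) / (10,313,388.18 + 315,000.00) = 0.048962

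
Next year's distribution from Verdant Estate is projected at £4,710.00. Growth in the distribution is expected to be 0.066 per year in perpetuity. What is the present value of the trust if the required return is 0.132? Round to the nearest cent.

£71363.64

Growing perpetuity: P = D₁ / (r − g) = £4,710.0000 / (0.132 − 0.066) = £71,363.64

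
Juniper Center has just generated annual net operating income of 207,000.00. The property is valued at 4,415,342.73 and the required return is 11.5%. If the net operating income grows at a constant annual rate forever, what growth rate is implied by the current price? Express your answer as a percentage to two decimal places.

6.51%

P = D₀(1+g)/(r−g) ⇒ P(r−g) = D₀(1+g) ⇒ g(P+D₀) = P·r − D₀
g = (P·r − D₀)/(P + D₀) = (4,415,342.73×0.115 − 207,000.00) / (4,415,342.73 + 207,000.00) = 0.065068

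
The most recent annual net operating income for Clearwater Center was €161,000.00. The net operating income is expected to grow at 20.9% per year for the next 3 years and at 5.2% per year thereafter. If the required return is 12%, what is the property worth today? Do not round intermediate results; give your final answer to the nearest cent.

€3696889.26

D_1 = 194649.00000
D_2 = 235330.64100
D_3 = 284514.74497
Terminal value at year 3: TV = D_3×(1+g_2)/(r−g_2) = 299309.51171/0.068 = 4401610.46629
P_0 = D_1/(1+r)^1 + D_2/(1+r)^2 + D_3/(1+r)^3 + TV/(1+r)^3
    = 173793.75000 + 187604.14621 + 202511.97568 + 3132979.38847 = 3696889.26036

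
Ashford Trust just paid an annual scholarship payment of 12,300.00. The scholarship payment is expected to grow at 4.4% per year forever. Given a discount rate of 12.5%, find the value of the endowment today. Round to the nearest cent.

D₁ = D₀ × (1 + g) = 12,300.00 × 1.044 = 12,841.2000
Growing perpetuity: P = D₁ / (r − g) = 12,841.2000 / (0.125 − 0.044) = 158,533.33

158533.33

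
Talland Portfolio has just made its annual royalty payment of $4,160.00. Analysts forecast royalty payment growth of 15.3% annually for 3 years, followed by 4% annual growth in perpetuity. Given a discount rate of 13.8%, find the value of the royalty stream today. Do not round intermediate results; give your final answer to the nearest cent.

D_1 = 4796.48000
D_2 = 5530.34144
D_3 = 6376.48368
Terminal value at year 3: TV = D_3×(1+g_2)/(r−g_2) = 6631.54303/0.098 = 67668.80640
P_0 = D_1/(1+r)^1 + D_2/(1+r)^2 + D_3/(1+r)^3 + TV/(1+r)^3
    = 4214.83304 + 4270.38884 + 4326.67691 + 45915.75501 = 58727.65380

$58727.65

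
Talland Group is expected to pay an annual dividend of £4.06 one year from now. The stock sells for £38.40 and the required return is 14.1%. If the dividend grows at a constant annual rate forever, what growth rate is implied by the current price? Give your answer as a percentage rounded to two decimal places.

3.53%

P = D₁/(r−g) ⇒ g = r − D₁/P = 0.141 − £4.06/£38.40 = 0.035271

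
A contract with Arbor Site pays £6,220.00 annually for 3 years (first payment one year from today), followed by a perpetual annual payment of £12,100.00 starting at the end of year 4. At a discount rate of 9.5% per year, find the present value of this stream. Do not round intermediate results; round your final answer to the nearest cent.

£112616.05

PV of 3-year annuity: £6,220.00 × [1 − (1+0.095)^−3] / 0.095 = 15605.40047
Perpetuity value at year 3: £12,100.00 / 0.095 = 127368.42105
PV of perpetuity: 127368.42105 / (1+0.095)^3 = 97010.64844
Total PV = 15605.40047 + 97010.64844 = 112616.04891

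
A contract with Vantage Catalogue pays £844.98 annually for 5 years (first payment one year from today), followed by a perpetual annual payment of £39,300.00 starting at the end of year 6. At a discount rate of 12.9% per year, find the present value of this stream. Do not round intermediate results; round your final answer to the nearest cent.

£169065.30

PV of 5-year annuity: £844.98 × [1 − (1+0.129)^−5] / 0.129 = 2979.25591
Perpetuity value at year 5: £39,300.00 / 0.129 = 304651.16279
PV of perpetuity: 304651.16279 / (1+0.129)^5 = 166086.04005
Total PV = 2979.25591 + 166086.04005 = 169065.29597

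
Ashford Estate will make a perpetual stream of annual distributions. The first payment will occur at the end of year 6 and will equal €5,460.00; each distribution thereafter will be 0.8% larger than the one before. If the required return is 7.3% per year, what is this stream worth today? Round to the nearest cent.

€59058.26

Value at end of year 5: C₁ / (r − g) = €5,460.00 / (0.073 − 0.008) = €84,000.0000
Discount to today: PV = €84,000.0000 / (1 + 0.073)^5 = €84,000.0000 / 1.422324 = €59,058.26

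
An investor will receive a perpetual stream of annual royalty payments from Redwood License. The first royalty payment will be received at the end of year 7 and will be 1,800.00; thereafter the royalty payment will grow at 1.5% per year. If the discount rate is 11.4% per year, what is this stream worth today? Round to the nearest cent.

9513.19

Value at end of year 6: C₁ / (r − g) = 1,800.00 / (0.114 − 0.015) = 18,181.8182
Discount to today: PV = 18,181.8182 / (1 + 0.114)^6 = 18,181.8182 / 1.911222 = 9,513.19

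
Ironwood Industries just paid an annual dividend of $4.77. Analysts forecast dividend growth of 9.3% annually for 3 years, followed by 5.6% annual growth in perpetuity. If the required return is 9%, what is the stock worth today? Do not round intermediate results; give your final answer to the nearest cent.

$163.77

D_1 = 5.21361
D_2 = 5.69848
D_3 = 6.22843
Terminal value at year 3: TV = D_3×(1+g_2)/(r−g_2) = 6.57723/0.034 = 193.44783
P_0 = D_1/(1+r)^1 + D_2/(1+r)^2 + D_3/(1+r)^3 + TV/(1+r)^3
    = 4.78313 + 4.79629 + 4.80949 + 149.37722 = 163.76614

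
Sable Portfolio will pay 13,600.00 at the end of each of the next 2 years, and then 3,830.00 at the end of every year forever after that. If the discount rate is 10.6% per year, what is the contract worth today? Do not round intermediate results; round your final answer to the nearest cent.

PV of 2-year annuity: 13,600.00 × [1 − (1+0.106)^−2] / 0.106 = 23414.61500
Perpetuity value at year 2: 3,830.00 / 0.106 = 36132.07547
PV of perpetuity: 36132.07547 / (1+0.106)^2 = 29538.10669
Total PV = 23414.61500 + 29538.10669 = 52952.72169

52952.72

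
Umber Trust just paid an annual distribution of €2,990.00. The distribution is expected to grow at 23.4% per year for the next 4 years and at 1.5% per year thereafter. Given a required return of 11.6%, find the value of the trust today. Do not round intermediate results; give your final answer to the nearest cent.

€60391.72

D_1 = 3689.66000
D_2 = 4553.04044
D_3 = 5618.45190
D_4 = 6933.16965
Terminal value at year 4: TV = D_4×(1+g_2)/(r−g_2) = 7037.16719/0.101 = 69674.92270
P_0 = D_1/(1+r)^1 + D_2/(1+r)^2 + D_3/(1+r)^3 + D_4/(1+r)^4 + TV/(1+r)^4
    = 3306.14695 + 3655.72163 + 4042.25851 + 4469.66577 + 44917.92826 = 60391.72112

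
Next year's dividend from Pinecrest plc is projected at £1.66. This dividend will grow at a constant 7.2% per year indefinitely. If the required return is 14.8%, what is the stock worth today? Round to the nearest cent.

Growing perpetuity: P = D₁ / (r − g) = £1.6600 / (0.148 − 0.072) = £21.84

£21.84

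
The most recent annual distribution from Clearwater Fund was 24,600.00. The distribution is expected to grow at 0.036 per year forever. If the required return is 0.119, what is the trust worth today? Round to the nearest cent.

307055.42

D₁ = D₀ × (1 + g) = 24,600.00 × 1.036 = 25,485.6000
Growing perpetuity: P = D₁ / (r − g) = 25,485.6000 / (0.119 − 0.036) = 307,055.42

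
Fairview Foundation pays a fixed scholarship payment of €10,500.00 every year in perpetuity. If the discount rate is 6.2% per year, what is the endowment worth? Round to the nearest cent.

€169354.84

Level perpetuity: PV = C / r = €10,500.00 / 0.062 = €169,354.84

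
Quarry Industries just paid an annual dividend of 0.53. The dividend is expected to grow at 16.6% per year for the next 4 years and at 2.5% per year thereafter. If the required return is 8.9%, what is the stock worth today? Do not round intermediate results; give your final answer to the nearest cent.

13.68

D_1 = 0.61798
D_2 = 0.72056
D_3 = 0.84018
D_4 = 0.97965
Terminal value at year 4: TV = D_4×(1+g_2)/(r−g_2) = 1.00414/0.064 = 15.68968
P_0 = D_1/(1+r)^1 + D_2/(1+r)^2 + D_3/(1+r)^3 + D_4/(1+r)^4 + TV/(1+r)^4
    = 0.56747 + 0.60760 + 0.65056 + 0.69656 + 11.15584 = 13.67804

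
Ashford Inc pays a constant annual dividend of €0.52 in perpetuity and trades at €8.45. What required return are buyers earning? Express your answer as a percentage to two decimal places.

6.15%

P = C/r ⇒ r = C/P = €0.52/€8.45 = 0.061538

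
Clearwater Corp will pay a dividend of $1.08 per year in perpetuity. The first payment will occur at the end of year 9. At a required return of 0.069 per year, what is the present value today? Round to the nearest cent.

$9.18

Value at end of year 8: C / r = $1.08 / 0.069 = $15.6522
Discount to today: PV = $15.6522 / (1 + 0.069)^8 = $15.6522 / 1.705382 = $9.18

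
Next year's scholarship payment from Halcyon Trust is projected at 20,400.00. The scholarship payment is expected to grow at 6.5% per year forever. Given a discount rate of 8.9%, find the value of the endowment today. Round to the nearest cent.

850000.00

Growing perpetuity: P = D₁ / (r − g) = 20,400.0000 / (0.089 − 0.065) = 850,000.00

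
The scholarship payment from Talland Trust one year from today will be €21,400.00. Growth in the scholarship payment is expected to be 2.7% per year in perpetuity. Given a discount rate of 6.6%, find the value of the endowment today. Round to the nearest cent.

Growing perpetuity: P = D₁ / (r − g) = €21,400.0000 / (0.066 − 0.027) = €548,717.95

€548717.95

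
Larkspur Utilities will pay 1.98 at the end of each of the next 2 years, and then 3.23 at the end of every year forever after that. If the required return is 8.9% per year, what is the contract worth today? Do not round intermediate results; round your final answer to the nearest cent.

34.09

PV of 2-year annuity: 1.98 × [1 − (1+0.089)^−2] / 0.089 = 3.48777
Perpetuity value at year 2: 3.23 / 0.089 = 36.29213
PV of perpetuity: 36.29213 / (1+0.089)^2 = 30.60249
Total PV = 3.48777 + 30.60249 = 34.09026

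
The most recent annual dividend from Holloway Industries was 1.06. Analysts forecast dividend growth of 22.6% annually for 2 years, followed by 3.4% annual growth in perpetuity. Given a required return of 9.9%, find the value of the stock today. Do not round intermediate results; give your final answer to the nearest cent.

23.49

D_1 = 1.29956
D_2 = 1.59326
Terminal value at year 2: TV = D_2×(1+g_2)/(r−g_2) = 1.64743/0.065 = 25.34510
P_0 = D_1/(1+r)^1 + D_2/(1+r)^2 + TV/(1+r)^2
    = 1.18249 + 1.31914 + 20.98450 = 23.48613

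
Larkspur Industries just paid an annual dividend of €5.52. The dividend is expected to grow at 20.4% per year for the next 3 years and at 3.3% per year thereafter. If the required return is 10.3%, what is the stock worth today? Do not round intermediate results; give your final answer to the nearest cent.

€125.73

D_1 = 6.64608
D_2 = 8.00188
D_3 = 9.63426
Terminal value at year 3: TV = D_3×(1+g_2)/(r−g_2) = 9.95219/0.07 = 142.17421
P_0 = D_1/(1+r)^1 + D_2/(1+r)^2 + D_3/(1+r)^3 + TV/(1+r)^3
    = 6.02546 + 6.57720 + 7.17946 + 105.94837 = 125.73049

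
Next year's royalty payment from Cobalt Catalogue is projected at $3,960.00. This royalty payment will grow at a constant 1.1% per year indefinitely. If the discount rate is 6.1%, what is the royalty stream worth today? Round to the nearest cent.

Growing perpetuity: P = D₁ / (r − g) = $3,960.0000 / (0.061 − 0.011) = $79,200.00

$79200.00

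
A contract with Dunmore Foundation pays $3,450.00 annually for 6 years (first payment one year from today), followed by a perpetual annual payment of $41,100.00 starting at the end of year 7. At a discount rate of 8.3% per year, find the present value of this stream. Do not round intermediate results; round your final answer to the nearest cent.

$322702.06

PV of 6-year annuity: $3,450.00 × [1 − (1+0.083)^−6] / 0.083 = 15804.81749
Perpetuity value at year 6: $41,100.00 / 0.083 = 495180.72289
PV of perpetuity: 495180.72289 / (1+0.083)^6 = 306897.24496
Total PV = 15804.81749 + 306897.24496 = 322702.06245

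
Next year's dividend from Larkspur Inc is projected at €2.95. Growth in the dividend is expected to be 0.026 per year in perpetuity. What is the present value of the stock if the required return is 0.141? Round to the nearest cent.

€25.65

Growing perpetuity: P = D₁ / (r − g) = €2.9500 / (0.141 − 0.026) = €25.65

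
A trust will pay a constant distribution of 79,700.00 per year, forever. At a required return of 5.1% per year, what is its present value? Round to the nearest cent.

1562745.10

Level perpetuity: PV = C / r = 79,700.00 / 0.051 = 1,562,745.10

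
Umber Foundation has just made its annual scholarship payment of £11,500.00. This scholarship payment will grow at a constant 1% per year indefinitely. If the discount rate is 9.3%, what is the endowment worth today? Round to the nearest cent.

D₁ = D₀ × (1 + g) = £11,500.00 × 1.01 = £11,615.0000
Growing perpetuity: P = D₁ / (r − g) = £11,615.0000 / (0.093 − 0.01) = £139,939.76

£139939.76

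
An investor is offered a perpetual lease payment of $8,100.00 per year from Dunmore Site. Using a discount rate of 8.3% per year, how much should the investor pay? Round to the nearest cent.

$97590.36

Level perpetuity: PV = C / r = $8,100.00 / 0.083 = $97,590.36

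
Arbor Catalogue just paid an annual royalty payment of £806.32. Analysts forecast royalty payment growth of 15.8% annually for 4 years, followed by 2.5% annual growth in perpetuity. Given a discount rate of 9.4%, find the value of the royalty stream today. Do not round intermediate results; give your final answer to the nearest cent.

D_1 = 933.71856
D_2 = 1081.24609
D_3 = 1252.08298
D_4 = 1449.91209
Terminal value at year 4: TV = D_4×(1+g_2)/(r−g_2) = 1486.15989/0.069 = 21538.54909
P_0 = D_1/(1+r)^1 + D_2/(1+r)^2 + D_3/(1+r)^3 + D_4/(1+r)^4 + TV/(1+r)^4
    = 853.49046 + 903.42043 + 956.27135 + 1012.21410 + 15036.51377 = 18761.91011

£18761.91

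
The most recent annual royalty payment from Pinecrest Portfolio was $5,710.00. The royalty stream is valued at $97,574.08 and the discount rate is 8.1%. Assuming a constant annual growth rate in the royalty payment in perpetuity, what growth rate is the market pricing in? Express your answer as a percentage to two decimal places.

2.12%

P = D₀(1+g)/(r−g) ⇒ P(r−g) = D₀(1+g) ⇒ g(P+D₀) = P·r − D₀
g = (P·r − D₀)/(P + D₀) = ($97,574.08×0.081 − $5,710.00) / ($97,574.08 + $5,710.00) = 0.021238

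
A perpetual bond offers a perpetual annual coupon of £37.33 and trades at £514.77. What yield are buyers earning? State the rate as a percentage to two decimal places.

7.25%

P = C/r ⇒ r = C/P = £37.33/£514.77 = 0.072518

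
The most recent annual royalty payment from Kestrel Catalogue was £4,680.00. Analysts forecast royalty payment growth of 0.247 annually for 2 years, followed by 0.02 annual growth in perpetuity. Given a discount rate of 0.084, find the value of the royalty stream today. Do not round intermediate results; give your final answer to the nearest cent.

£110282.28

D_1 = 5835.96000
D_2 = 7277.44212
Terminal value at year 2: TV = D_2×(1+g_2)/(r−g_2) = 7422.99096/0.064 = 115984.23379
P_0 = D_1/(1+r)^1 + D_2/(1+r)^2 + TV/(1+r)^2
    = 5383.72694 + 6193.27259 + 98705.28195 = 110282.28148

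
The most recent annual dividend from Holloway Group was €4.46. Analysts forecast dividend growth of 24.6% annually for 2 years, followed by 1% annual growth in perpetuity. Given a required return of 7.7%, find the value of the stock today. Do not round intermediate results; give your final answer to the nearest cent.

D_1 = 5.55716
D_2 = 6.92422
Terminal value at year 2: TV = D_2×(1+g_2)/(r−g_2) = 6.99346/0.067 = 104.38005
P_0 = D_1/(1+r)^1 + D_2/(1+r)^2 + TV/(1+r)^2
    = 5.15985 + 5.96952 + 89.98831 = 101.11769

€101.12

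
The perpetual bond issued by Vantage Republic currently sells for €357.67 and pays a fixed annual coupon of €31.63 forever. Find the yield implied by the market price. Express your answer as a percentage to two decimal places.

P = C/r ⇒ r = C/P = €31.63/€357.67 = 0.088433

8.84%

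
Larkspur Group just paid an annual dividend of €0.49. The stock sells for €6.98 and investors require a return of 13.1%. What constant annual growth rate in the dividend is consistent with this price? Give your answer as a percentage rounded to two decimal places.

5.68%

P = D₀(1+g)/(r−g) ⇒ P(r−g) = D₀(1+g) ⇒ g(P+D₀) = P·r − D₀
g = (P·r − D₀)/(P + D₀) = (€6.98×0.131 − €0.49) / (€6.98 + €0.49) = 0.056811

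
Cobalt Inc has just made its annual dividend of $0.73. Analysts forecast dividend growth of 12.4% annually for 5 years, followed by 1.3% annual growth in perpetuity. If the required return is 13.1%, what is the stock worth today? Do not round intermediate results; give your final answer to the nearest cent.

$9.66

D_1 = 0.82052
D_2 = 0.92226
D_3 = 1.03663
D_4 = 1.16517
D_5 = 1.30965
Terminal value at year 5: TV = D_5×(1+g_2)/(r−g_2) = 1.32667/0.118 = 11.24299
P_0 = D_1/(1+r)^1 + D_2/(1+r)^2 + D_3/(1+r)^3 + D_4/(1+r)^4 + D_5/(1+r)^5 + TV/(1+r)^5
    = 0.72548 + 0.72099 + 0.71653 + 0.71209 + 0.70769 + 6.07532 = 9.65810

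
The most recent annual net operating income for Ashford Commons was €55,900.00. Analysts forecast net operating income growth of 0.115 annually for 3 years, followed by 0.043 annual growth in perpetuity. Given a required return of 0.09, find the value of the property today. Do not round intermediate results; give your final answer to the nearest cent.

€1503343.68

D_1 = 62328.50000
D_2 = 69496.27750
D_3 = 77488.34941
Terminal value at year 3: TV = D_3×(1+g_2)/(r−g_2) = 80820.34844/0.047 = 1719581.88164
P_0 = D_1/(1+r)^1 + D_2/(1+r)^2 + D_3/(1+r)^3 + TV/(1+r)^3
    = 57182.11009 + 58493.62638 + 59835.22331 + 1327832.72162 = 1503343.68140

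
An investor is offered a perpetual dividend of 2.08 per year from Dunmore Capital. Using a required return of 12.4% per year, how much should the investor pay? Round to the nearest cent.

16.77

Level perpetuity: PV = C / r = 2.08 / 0.124 = 16.77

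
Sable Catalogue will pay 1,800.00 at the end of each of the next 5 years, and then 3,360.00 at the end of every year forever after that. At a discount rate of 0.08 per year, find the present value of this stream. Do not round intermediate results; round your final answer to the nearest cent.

PV of 5-year annuity: 1,800.00 × [1 − (1+0.08)^−5] / 0.08 = 7186.87807
Perpetuity value at year 5: 3,360.00 / 0.08 = 42000.00000
PV of perpetuity: 42000.00000 / (1+0.08)^5 = 28584.49428
Total PV = 7186.87807 + 28584.49428 = 35771.37234

35771.37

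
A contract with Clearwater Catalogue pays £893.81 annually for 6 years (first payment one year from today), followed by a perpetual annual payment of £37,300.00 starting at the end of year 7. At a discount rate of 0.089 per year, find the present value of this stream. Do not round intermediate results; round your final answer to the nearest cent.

PV of 6-year annuity: £893.81 × [1 − (1+0.089)^−6] / 0.089 = 4021.54145
Perpetuity value at year 6: £37,300.00 / 0.089 = 419101.12360
PV of perpetuity: 419101.12360 / (1+0.089)^6 = 251276.31047
Total PV = 4021.54145 + 251276.31047 = 255297.85193

£255297.85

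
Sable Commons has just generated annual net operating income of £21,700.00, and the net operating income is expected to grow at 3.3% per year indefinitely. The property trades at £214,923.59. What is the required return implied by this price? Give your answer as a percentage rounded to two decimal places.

D₁ = £21,700.00 × 1.033 = £22,416.1000
P = D₁/(r − g) ⇒ r = D₁/P + g = £22,416.1000/£214,923.59 + 0.033 = 0.104298 + 0.033 = 0.137298

13.73%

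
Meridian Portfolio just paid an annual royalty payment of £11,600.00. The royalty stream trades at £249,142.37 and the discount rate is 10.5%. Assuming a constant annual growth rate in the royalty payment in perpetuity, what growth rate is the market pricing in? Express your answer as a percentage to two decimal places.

5.58%

P = D₀(1+g)/(r−g) ⇒ P(r−g) = D₀(1+g) ⇒ g(P+D₀) = P·r − D₀
g = (P·r − D₀)/(P + D₀) = (£249,142.37×0.105 − £11,600.00) / (£249,142.37 + £11,600.00) = 0.055840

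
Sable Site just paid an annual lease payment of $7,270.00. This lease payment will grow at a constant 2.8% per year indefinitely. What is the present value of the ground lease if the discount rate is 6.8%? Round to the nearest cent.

$186839.00

D₁ = D₀ × (1 + g) = $7,270.00 × 1.028 = $7,473.5600
Growing perpetuity: P = D₁ / (r − g) = $7,473.5600 / (0.068 − 0.028) = $186,839.00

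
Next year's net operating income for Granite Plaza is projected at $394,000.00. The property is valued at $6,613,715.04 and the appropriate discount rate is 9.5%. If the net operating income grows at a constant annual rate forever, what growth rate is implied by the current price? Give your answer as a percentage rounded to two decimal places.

P = D₁/(r−g) ⇒ g = r − D₁/P = 0.095 − $394,000.00/$6,613,715.04 = 0.035427

3.54%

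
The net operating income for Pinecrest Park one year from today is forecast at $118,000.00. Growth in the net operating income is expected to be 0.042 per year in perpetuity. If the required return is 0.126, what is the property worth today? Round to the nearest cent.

$1404761.90

Growing perpetuity: P = D₁ / (r − g) = $118,000.0000 / (0.126 − 0.042) = $1,404,761.90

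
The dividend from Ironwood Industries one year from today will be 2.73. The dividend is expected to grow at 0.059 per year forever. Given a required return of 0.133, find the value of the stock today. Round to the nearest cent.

Growing perpetuity: P = D₁ / (r − g) = 2.7300 / (0.133 − 0.059) = 36.89

36.89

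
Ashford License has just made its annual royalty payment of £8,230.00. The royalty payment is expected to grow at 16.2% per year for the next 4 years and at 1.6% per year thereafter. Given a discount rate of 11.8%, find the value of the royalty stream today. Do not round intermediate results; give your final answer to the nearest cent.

D_1 = 9563.26000
D_2 = 11112.50812
D_3 = 12912.73444
D_4 = 15004.59741
Terminal value at year 4: TV = D_4×(1+g_2)/(r−g_2) = 15244.67097/0.102 = 149457.55855
P_0 = D_1/(1+r)^1 + D_2/(1+r)^2 + D_3/(1+r)^3 + D_4/(1+r)^4 + TV/(1+r)^4
    = 8553.89982 + 8890.54704 + 9240.44335 + 9604.11017 + 95664.46992 = 131953.47030

£131953.47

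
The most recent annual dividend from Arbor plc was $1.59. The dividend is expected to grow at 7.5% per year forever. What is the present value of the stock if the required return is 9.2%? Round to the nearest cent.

$100.54

D₁ = D₀ × (1 + g) = $1.59 × 1.075 = $1.7093
Growing perpetuity: P = D₁ / (r − g) = $1.7093 / (0.092 − 0.075) = $100.54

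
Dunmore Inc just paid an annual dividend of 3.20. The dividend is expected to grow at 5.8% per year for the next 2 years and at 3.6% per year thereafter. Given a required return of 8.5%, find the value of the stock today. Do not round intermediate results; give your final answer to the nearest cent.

70.49

D_1 = 3.38560
D_2 = 3.58196
Terminal value at year 2: TV = D_2×(1+g_2)/(r−g_2) = 3.71092/0.049 = 75.73297
P_0 = D_1/(1+r)^1 + D_2/(1+r)^2 + TV/(1+r)^2
    = 3.12037 + 3.04272 + 64.33177 = 70.49486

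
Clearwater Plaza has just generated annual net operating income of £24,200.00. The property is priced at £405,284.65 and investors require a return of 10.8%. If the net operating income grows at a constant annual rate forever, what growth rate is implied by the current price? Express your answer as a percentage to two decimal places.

P = D₀(1+g)/(r−g) ⇒ P(r−g) = D₀(1+g) ⇒ g(P+D₀) = P·r − D₀
g = (P·r − D₀)/(P + D₀) = (£405,284.65×0.108 − £24,200.00) / (£405,284.65 + £24,200.00) = 0.045568

4.56%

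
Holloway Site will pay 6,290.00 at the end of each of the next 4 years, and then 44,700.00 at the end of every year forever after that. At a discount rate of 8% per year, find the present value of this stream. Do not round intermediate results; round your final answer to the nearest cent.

431531.21

PV of 4-year annuity: 6,290.00 × [1 − (1+0.08)^−4] / 0.08 = 20833.27782
Perpetuity value at year 4: 44,700.00 / 0.08 = 558750.00000
PV of perpetuity: 558750.00000 / (1+0.08)^4 = 410697.93025
Total PV = 20833.27782 + 410697.93025 = 431531.20807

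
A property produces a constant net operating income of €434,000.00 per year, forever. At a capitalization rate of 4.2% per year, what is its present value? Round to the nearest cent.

€10333333.33

Level perpetuity: PV = C / r = €434,000.00 / 0.042 = €10,333,333.33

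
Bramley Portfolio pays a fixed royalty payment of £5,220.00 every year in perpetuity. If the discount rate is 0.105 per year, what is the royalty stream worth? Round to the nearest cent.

£49714.29

Level perpetuity: PV = C / r = £5,220.00 / 0.105 = £49,714.29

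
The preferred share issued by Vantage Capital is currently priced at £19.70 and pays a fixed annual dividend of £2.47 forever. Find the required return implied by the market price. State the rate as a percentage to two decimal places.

12.54%

P = C/r ⇒ r = C/P = £2.47/£19.70 = 0.125381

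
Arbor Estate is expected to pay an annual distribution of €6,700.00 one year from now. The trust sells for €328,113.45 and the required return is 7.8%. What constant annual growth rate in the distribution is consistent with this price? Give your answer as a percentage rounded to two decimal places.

5.76%

P = D₁/(r−g) ⇒ g = r − D₁/P = 0.078 − €6,700.00/€328,113.45 = 0.057580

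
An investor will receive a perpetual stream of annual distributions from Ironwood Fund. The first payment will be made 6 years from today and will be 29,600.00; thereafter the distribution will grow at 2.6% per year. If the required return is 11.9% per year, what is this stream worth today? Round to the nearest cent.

Value at end of year 5: C₁ / (r − g) = 29,600.00 / (0.119 − 0.026) = 318,279.5699
Discount to today: PV = 318,279.5699 / (1 + 0.119)^5 = 318,279.5699 / 1.754488 = 181,408.79

181408.79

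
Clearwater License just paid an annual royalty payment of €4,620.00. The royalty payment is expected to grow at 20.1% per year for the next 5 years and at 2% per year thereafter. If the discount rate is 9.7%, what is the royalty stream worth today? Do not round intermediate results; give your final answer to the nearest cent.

D_1 = 5548.62000
D_2 = 6663.89262
D_3 = 8003.33504
D_4 = 9612.00538
D_5 = 11544.01846
Terminal value at year 5: TV = D_5×(1+g_2)/(r−g_2) = 11774.89883/0.077 = 152920.76402
P_0 = D_1/(1+r)^1 + D_2/(1+r)^2 + D_3/(1+r)^3 + D_4/(1+r)^4 + D_5/(1+r)^5 + TV/(1+r)^5
    = 5057.99453 + 5537.51270 + 6062.49111 + 6637.23959 + 7266.47652 + 96257.22146 = 126818.93592

€126818.94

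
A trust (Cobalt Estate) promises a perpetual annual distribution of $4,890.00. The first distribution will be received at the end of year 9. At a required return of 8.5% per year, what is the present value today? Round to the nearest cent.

$29953.81

Value at end of year 8: C / r = $4,890.00 / 0.085 = $57,529.4118
Discount to today: PV = $57,529.4118 / (1 + 0.085)^8 = $57,529.4118 / 1.920604 = $29,953.81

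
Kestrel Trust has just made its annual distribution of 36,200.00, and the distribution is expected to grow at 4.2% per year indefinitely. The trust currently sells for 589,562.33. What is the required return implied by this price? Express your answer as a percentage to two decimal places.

10.60%

D₁ = 36,200.00 × 1.042 = 37,720.4000
P = D₁/(r − g) ⇒ r = D₁/P + g = 37,720.4000/589,562.33 + 0.042 = 0.063980 + 0.042 = 0.105980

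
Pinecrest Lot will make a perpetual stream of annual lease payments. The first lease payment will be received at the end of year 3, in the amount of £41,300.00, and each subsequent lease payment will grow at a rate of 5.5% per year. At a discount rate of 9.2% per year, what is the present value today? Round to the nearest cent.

Value at end of year 2: C₁ / (r − g) = £41,300.00 / (0.092 − 0.055) = £1,116,216.2162
Discount to today: PV = £1,116,216.2162 / (1 + 0.092)^2 = £1,116,216.2162 / 1.192464 = £936,058.63

£936058.63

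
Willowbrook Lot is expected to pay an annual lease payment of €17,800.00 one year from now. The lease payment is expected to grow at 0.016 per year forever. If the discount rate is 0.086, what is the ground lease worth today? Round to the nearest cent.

€254285.71

Growing perpetuity: P = D₁ / (r − g) = €17,800.0000 / (0.086 − 0.016) = €254,285.71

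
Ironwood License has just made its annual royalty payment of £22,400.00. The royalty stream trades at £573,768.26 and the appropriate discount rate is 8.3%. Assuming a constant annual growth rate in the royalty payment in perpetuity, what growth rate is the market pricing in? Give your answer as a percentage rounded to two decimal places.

4.23%

P = D₀(1+g)/(r−g) ⇒ P(r−g) = D₀(1+g) ⇒ g(P+D₀) = P·r − D₀
g = (P·r − D₀)/(P + D₀) = (£573,768.26×0.083 − £22,400.00) / (£573,768.26 + £22,400.00) = 0.042308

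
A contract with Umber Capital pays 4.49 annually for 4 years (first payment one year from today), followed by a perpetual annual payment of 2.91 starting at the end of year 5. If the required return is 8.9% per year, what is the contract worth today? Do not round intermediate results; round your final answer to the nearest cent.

PV of 4-year annuity: 4.49 × [1 − (1+0.089)^−4] / 0.089 = 14.57833
Perpetuity value at year 4: 2.91 / 0.089 = 32.69663
PV of perpetuity: 32.69663 / (1+0.089)^4 = 23.24831
Total PV = 14.57833 + 23.24831 = 37.82664

37.83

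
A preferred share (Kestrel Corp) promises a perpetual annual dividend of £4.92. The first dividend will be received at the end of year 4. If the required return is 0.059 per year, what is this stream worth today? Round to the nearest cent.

Value at end of year 3: C / r = £4.92 / 0.059 = £83.3898
Discount to today: PV = £83.3898 / (1 + 0.059)^3 = £83.3898 / 1.187648 = £70.21

£70.21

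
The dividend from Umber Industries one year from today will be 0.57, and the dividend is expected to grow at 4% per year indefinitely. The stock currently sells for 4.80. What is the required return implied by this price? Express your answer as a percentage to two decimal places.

15.88%

P = D₁/(r − g) ⇒ r = D₁/P + g = 0.5700/4.80 + 0.04 = 0.118750 + 0.04 = 0.158750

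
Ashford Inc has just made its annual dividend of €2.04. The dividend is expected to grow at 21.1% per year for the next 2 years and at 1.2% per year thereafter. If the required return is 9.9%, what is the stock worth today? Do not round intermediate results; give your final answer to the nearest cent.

€33.54

D_1 = 2.47044
D_2 = 2.99170
Terminal value at year 2: TV = D_2×(1+g_2)/(r−g_2) = 3.02760/0.087 = 34.80004
P_0 = D_1/(1+r)^1 + D_2/(1+r)^2 + TV/(1+r)^2
    = 2.24790 + 2.47698 + 28.81272 = 33.53761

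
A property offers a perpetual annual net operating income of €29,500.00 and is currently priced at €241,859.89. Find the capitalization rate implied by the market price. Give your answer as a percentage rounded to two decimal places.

P = C/r ⇒ r = C/P = €29,500.00/€241,859.89 = 0.121971

12.20%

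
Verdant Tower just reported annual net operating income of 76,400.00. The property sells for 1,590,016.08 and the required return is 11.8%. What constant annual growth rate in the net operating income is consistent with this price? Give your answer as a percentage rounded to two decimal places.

P = D₀(1+g)/(r−g) ⇒ P(r−g) = D₀(1+g) ⇒ g(P+D₀) = P·r − D₀
g = (P·r − D₀)/(P + D₀) = (1,590,016.08×0.118 − 76,400.00) / (1,590,016.08 + 76,400.00) = 0.066743

6.67%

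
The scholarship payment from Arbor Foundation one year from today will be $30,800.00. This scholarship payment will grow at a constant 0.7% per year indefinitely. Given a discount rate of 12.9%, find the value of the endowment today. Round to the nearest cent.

Growing perpetuity: P = D₁ / (r − g) = $30,800.0000 / (0.129 − 0.007) = $252,459.02

$252459.02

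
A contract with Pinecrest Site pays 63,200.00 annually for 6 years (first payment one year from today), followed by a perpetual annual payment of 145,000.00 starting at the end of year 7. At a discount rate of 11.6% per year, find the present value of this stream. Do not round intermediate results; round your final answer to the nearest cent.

PV of 6-year annuity: 63,200.00 × [1 − (1+0.116)^−6] / 0.116 = 262811.47386
Perpetuity value at year 6: 145,000.00 / 0.116 = 1250000.00000
PV of perpetuity: 1250000.00000 / (1+0.116)^6 = 647030.63750
Total PV = 262811.47386 + 647030.63750 = 909842.11136

909842.11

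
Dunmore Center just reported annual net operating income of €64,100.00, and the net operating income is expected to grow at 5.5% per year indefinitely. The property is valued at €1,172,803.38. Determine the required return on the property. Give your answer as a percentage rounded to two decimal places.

D₁ = €64,100.00 × 1.055 = €67,625.5000
P = D₁/(r − g) ⇒ r = D₁/P + g = €67,625.5000/€1,172,803.38 + 0.055 = 0.057661 + 0.055 = 0.112661

11.27%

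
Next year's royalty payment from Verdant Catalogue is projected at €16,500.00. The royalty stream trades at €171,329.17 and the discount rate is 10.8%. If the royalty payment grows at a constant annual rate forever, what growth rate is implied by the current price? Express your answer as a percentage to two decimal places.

P = D₁/(r−g) ⇒ g = r − D₁/P = 0.108 − €16,500.00/€171,329.17 = 0.011694

1.17%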